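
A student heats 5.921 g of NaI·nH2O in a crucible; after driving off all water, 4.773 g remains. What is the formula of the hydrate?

NaI·2H2O

Mass of water lost = 5.921 − 4.773 = 1.148 g → 1.148 / 18.02 = 0.06371 mol H2O
Molar mass of NaI = 149.89 g/mol → mol NaI = 4.773 / 149.89 = 0.03184
n = 0.06371 / 0.03184 = 2.00 ≈ 2 → NaI·2H2O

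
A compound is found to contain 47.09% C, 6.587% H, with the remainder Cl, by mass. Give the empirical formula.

Assume 100 g: 47.09 g C, 6.587 g H, 46.323 g Cl.
Moles — C: 47.09 / 12.01 = 3.921 mol; H: 6.587 / 1.008 = 6.535 mol; Cl: 46.323 / 35.45 = 1.307 mol
Divide by the smallest (1.307 mol Cl): C 3.001, H 5.001, Cl 1.000
≈ 3:5:1 → C3H5Cl

C3H5Cl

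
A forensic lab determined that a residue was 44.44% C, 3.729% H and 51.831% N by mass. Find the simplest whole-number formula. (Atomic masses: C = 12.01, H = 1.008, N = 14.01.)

CHN

Assume 100 g: 44.44 g C, 3.729 g H, 51.831 g N.
C: 44.44 g ÷ 12.01 g/mol = 3.7 mol
H: 3.729 g ÷ 1.008 g/mol = 3.699 mol
N: 51.831 g ÷ 14.01 g/mol = 3.7 mol
Smallest is H at 3.699 mol; normalising gives C 1.000, H 1.000, N 1.000
→ CHN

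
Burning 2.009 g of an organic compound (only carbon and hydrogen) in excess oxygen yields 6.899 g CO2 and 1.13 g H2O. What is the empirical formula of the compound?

C5H4

mol C = 6.899 / 44.01 = 0.1568; mass C = 0.1568 × 12.01 = 1.883 g
mol H = 2 × (1.13 / 18.02) = 0.1254; mass H = 0.1254 × 1.008 = 0.1264 g
Ratios (÷ 0.1254): C 1.250, H 1.000
Scaling by 4: C 5.00, H 4.00 → C5H4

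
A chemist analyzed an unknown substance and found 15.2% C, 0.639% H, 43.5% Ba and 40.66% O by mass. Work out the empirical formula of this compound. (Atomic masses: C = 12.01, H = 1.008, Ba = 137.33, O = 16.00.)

Assume 100 g: 15.2 g C, 0.639 g H, 43.5 g Ba, 40.66 g O.
Moles — C: 15.2 / 12.01 = 1.266 mol; H: 0.639 / 1.008 = 0.6339 mol; Ba: 43.5 / 137.33 = 0.3168 mol; O: 40.66 / 16.00 = 2.541 mol
Ratios (÷ 0.3168): C 3.996, H 2.001, Ba 1.000, O 8.023
→ C4H2BaO8

C4H2BaO8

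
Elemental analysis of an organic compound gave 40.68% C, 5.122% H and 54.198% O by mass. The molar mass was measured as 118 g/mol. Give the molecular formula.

C4H6O4

Assume 100 g: 40.68 g C, 5.122 g H, 54.198 g O.
C: 40.68 g ÷ 12.01 g/mol = 3.387 mol
H: 5.122 g ÷ 1.008 g/mol = 5.081 mol
O: 54.198 g ÷ 16.00 g/mol = 3.387 mol
Ratios (÷ 3.387): C 1.000, H 1.500, O 1.000
×2: C 2.00, H 3.00, O 2.00 → C2H3O2
Empirical-formula mass = 59.04 g/mol
n = 118 / 59.04 = 2.00 ≈ 2
Molecular formula = (C2H3O2)×2 = C4H6O4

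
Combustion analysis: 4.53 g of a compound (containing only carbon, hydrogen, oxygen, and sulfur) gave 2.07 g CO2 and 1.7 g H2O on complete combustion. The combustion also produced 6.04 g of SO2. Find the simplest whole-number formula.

mol C = 2.07 / 44.01 = 0.04703; mass C = 0.04703 × 12.01 = 0.5649 g
mol H = 2 × (1.7 / 18.02) = 0.1887; mass H = 0.1887 × 1.008 = 0.1902 g
mol S = 6.04 / 64.07 = 0.09427; mass S = 3.023 g
mass O = 4.53 − (3.778) = 0.7516 g → mol O = 0.04698
Smallest is O at 0.04698 mol; normalising gives C 1.001, H 4.016, O 1.000, S 2.007
≈ 1:4:1:2 → CH4OS2

CH4OS2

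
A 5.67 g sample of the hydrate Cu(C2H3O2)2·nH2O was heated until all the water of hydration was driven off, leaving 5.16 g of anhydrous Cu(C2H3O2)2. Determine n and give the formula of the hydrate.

Cu(C2H3O2)2·H2O

Mass of water lost = 5.67 − 5.16 = 0.51 g → 0.51 / 18.02 = 0.0283 mol H2O
Molar mass of Cu(C2H3O2)2 = 181.64 g/mol → mol Cu(C2H3O2)2 = 5.16 / 181.64 = 0.02841
n = 0.0283 / 0.02841 = 1.00 ≈ 1 → Cu(C2H3O2)2·H2O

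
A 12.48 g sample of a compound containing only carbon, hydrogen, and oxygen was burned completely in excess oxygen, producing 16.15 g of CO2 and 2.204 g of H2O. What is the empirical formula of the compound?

C3H2O4

mol C = 16.15 / 44.01 = 0.3670; mass C = 0.3670 × 12.01 = 4.407 g
mol H = 2 × (2.204 / 18.02) = 0.2446; mass H = 0.2446 × 1.008 = 0.2466 g
mass O = 12.48 − (4.654) = 7.826 g → mol O = 0.4891
Divide by the smallest (0.2446 mol H): C 1.500, H 1.000, O 2.000
Multiply by 2: C 3.00, H 2.00, O 4.00 → C3H2O4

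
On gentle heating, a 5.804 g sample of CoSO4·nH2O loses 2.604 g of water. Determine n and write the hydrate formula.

CoSO4·7H2O

Mass of anhydrous CoSO4 = 5.804 − 2.604 = 3.2 g
mol H2O = 2.604 / 18.02 = 0.1445
Molar mass of CoSO4 = 155.00 g/mol → mol CoSO4 = 3.2 / 155.00 = 0.02065
n = 0.1445 / 0.02065 = 7.00 ≈ 7 → CoSO4·7H2O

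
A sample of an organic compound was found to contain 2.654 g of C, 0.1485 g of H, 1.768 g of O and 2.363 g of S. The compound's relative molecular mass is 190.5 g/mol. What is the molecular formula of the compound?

C6H4O3S2

C: 2.654 g ÷ 12.01 g/mol = 0.221 mol
H: 0.1485 g ÷ 1.008 g/mol = 0.1473 mol
O: 1.768 g ÷ 16.00 g/mol = 0.1105 mol
S: 2.363 g ÷ 32.07 g/mol = 0.07368 mol
Divide by the smallest (0.07368 mol S): C 2.999, H 1.999, O 1.500, S 1.000
Multiply by 2: C 6.00, H 4.00, O 3.00, S 2.00 → C6H4O3S2
Empirical-formula mass = 188.23 g/mol
n = 190.5 / 188.23 = 1.01 ≈ 1
Molecular formula = empirical formula = C6H4O3S2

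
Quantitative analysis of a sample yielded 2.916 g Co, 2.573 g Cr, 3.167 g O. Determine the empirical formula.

Co: 2.916 g ÷ 58.93 g/mol = 0.04948 mol
Cr: 2.573 g ÷ 52.00 g/mol = 0.04948 mol
O: 3.167 g ÷ 16.00 g/mol = 0.1979 mol
Smallest is Cr at 0.04948 mol; normalising gives Co 1.000, Cr 1.000, O 4.000
Ratio ≈ 1:1:4, so the empirical formula is CoCrO4

CoCrO4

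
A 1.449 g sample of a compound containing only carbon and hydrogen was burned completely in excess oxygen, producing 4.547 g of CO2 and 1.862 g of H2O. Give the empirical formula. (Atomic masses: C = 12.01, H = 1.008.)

CH2

mol C = 4.547 / 44.01 = 0.1033; mass C = 0.1033 × 12.01 = 1.241 g
mol H = 2 × (1.862 / 18.02) = 0.2067; mass H = 0.2067 × 1.008 = 0.2083 g
Divide by the smallest (0.1033 mol C): C 1.000, H 2.000
≈ 1:2 → CH2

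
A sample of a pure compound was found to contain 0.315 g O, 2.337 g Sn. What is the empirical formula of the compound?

OSn

Moles — O: 0.315 / 16.00 = 0.01969 mol; Sn: 2.337 / 118.71 = 0.01969 mol
Ratios (÷ 0.01969): O 1.000, Sn 1.000
→ OSn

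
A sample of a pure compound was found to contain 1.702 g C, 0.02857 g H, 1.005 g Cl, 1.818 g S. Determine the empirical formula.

C5HClS2

C: 1.702 g ÷ 12.01 g/mol = 0.1417 mol
H: 0.02857 g ÷ 1.008 g/mol = 0.02834 mol
Cl: 1.005 g ÷ 35.45 g/mol = 0.02835 mol
S: 1.818 g ÷ 32.07 g/mol = 0.05669 mol
Divide by the smallest (0.02834 mol H): C 5.000, H 1.000, Cl 1.000, S 2.000
→ C5HClS2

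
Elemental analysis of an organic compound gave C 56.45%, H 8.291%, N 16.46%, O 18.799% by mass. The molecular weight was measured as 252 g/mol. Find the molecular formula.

Assume 100 g: 56.45 g C, 8.291 g H, 16.46 g N, 18.799 g O.
C: 56.45 g ÷ 12.01 g/mol = 4.7 mol
H: 8.291 g ÷ 1.008 g/mol = 8.225 mol
N: 16.46 g ÷ 14.01 g/mol = 1.175 mol
O: 18.799 g ÷ 16.00 g/mol = 1.175 mol
Ratios (÷ 1.175): C 4.001, H 7.001, N 1.000, O 1.000
≈ 4:7:1:1 → C4H7NO
Empirical-formula mass = 85.11 g/mol
n = 252 / 85.11 = 2.96 ≈ 3
Molecular formula = (C4H7NO)×3 = C12H21N3O3

C12H21N3O3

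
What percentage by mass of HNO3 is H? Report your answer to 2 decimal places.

Molar mass = 1(1.008) + 1(14.01) + 3(16.00) = 63.018 g/mol
Mass of H per mole = 1 × 1.008 = 1.008 g
% H = 1.008 / 63.018 × 100 = 1.60%

1.60%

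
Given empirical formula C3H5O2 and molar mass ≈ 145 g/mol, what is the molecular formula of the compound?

Empirical-formula mass = 73.07 g/mol
n = 145 / 73.07 = 1.98 ≈ 2
Molecular formula = (C3H5O2)2 = C6H10O4

C6H10O4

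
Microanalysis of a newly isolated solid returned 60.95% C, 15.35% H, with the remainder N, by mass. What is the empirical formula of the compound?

C3H9N

Assume 100 g: 60.95 g C, 15.35 g H, 23.7 g N.
Moles — C: 60.95 / 12.01 = 5.075 mol; H: 15.35 / 1.008 = 15.23 mol; N: 23.7 / 14.01 = 1.692 mol
Ratios (÷ 1.692): C 3.000, H 9.002, N 1.000
≈ 3:9:1 → C3H9N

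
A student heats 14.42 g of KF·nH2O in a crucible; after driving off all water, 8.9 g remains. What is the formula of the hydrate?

KF·2H2O

Mass of water lost = 14.42 − 8.9 = 5.52 g → 5.52 / 18.02 = 0.3063 mol H2O
Molar mass of KF = 58.10 g/mol → mol KF = 8.9 / 58.10 = 0.1532
n = 0.3063 / 0.1532 = 2.00 ≈ 2 → KF·2H2O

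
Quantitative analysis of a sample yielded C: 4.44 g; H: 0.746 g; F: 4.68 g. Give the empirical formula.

n(C) = 4.44/12.01 = 0.3697, n(H) = 0.746/1.008 = 0.7401, n(F) = 4.68/19.00 = 0.2463
Ratios (÷ 0.2463): C 1.501, H 3.005, F 1.000
×2: C 3.00, H 6.01, F 2.00 → C3H6F2

C3H6F2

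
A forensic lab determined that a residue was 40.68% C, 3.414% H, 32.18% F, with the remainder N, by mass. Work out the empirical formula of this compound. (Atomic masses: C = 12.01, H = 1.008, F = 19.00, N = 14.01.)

C2H2FN

Assume 100 g: 40.68 g C, 3.414 g H, 32.18 g F, 23.726 g N.
Moles — C: 40.68 / 12.01 = 3.387 mol; H: 3.414 / 1.008 = 3.387 mol; F: 32.18 / 19.00 = 1.694 mol; N: 23.726 / 14.01 = 1.694 mol
Divide by the smallest (1.694 mol N): C 2.000, H 2.000, F 1.000, N 1.000
≈ 2:2:1:1 → C2H2FN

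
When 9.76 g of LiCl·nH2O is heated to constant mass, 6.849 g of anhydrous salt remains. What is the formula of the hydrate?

LiCl·H2O

Mass of water lost = 9.76 − 6.849 = 2.911 g → 2.911 / 18.02 = 0.1615 mol H2O
Molar mass of LiCl = 42.39 g/mol → mol LiCl = 6.849 / 42.39 = 0.1616
n = 0.1615 / 0.1616 = 1.00 ≈ 1 → LiCl·H2O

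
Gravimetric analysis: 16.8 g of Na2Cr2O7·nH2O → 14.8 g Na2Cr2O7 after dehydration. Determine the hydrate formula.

Mass of water lost = 16.8 − 14.8 = 2 g → 2 / 18.02 = 0.111 mol H2O
Molar mass of Na2Cr2O7 = 261.98 g/mol → mol Na2Cr2O7 = 14.8 / 261.98 = 0.05649
n = 0.111 / 0.05649 = 1.96 ≈ 2 → Na2Cr2O7·2H2O

Na2Cr2O7·2H2O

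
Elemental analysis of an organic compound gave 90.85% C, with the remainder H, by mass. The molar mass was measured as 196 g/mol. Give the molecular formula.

C15H18

Assume 100 g: 90.85 g C, 9.15 g H.
n(C) = 90.85/12.01 = 7.565, n(H) = 9.15/1.008 = 9.077
Divide by the smallest (7.565 mol C): C 1.000, H 1.200
×5: C 5.00, H 6.00 → C5H6
Empirical-formula mass = 66.10 g/mol
n = 196 / 66.10 = 2.97 ≈ 3
Molecular formula = (C5H6)×3 = C15H18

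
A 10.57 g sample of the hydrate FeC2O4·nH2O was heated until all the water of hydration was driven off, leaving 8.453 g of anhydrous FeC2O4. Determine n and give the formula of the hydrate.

FeC2O4·2H2O

Mass of water lost = 10.57 − 8.453 = 2.117 g → 2.117 / 18.02 = 0.1175 mol H2O
Molar mass of FeC2O4 = 143.87 g/mol → mol FeC2O4 = 8.453 / 143.87 = 0.05875
n = 0.1175 / 0.05875 = 2.00 ≈ 2 → FeC2O4·2H2O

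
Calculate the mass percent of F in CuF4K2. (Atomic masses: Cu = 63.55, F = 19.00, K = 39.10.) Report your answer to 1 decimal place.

Molar mass = 1(63.55) + 4(19.00) + 2(39.10) = 217.750 g/mol
Mass of F per mole = 4 × 19.00 = 76.000 g
% F = 76.000 / 217.750 × 100 = 34.9%

34.9%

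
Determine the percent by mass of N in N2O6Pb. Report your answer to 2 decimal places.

8.46%

Molar mass = 2(14.01) + 6(16.00) + 1(207.2) = 331.220 g/mol
Mass of N per mole = 2 × 14.01 = 28.020 g
% N = 28.020 / 331.220 × 100 = 8.46%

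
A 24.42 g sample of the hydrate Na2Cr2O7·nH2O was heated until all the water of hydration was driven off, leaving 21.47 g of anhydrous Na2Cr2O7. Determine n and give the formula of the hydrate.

Mass of water lost = 24.42 − 21.47 = 2.95 g → 2.95 / 18.02 = 0.1637 mol H2O
Molar mass of Na2Cr2O7 = 261.98 g/mol → mol Na2Cr2O7 = 21.47 / 261.98 = 0.08195
n = 0.1637 / 0.08195 = 2.00 ≈ 2 → Na2Cr2O7·2H2O

Na2Cr2O7·2H2O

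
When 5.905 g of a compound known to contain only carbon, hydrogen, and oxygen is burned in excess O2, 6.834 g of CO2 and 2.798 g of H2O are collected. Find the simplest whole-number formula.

mol C = 6.834 / 44.01 = 0.1553; mass C = 0.1553 × 12.01 = 1.865 g
mol H = 2 × (2.798 / 18.02) = 0.3105; mass H = 0.3105 × 1.008 = 0.3130 g
mass O = 5.905 − (2.178) = 3.727 g → mol O = 0.2329
Divide by the smallest (0.1553 mol C): C 1.000, H 2.000, O 1.500
Scaling by 2: C 2.00, H 4.00, O 3.00 → C2H4O3

C2H4O3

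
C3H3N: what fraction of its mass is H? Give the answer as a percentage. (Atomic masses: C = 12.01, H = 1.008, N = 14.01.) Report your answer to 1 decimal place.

5.7%

Molar mass = 3(12.01) + 3(1.008) + 1(14.01) = 53.064 g/mol
Mass of H per mole = 3 × 1.008 = 3.024 g
% H = 3.024 / 53.064 × 100 = 5.7%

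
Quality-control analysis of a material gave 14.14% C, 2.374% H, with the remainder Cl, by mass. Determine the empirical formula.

Assume 100 g: 14.14 g C, 2.374 g H, 83.486 g Cl.
C: 14.14 g ÷ 12.01 g/mol = 1.177 mol
H: 2.374 g ÷ 1.008 g/mol = 2.355 mol
Cl: 83.486 g ÷ 35.45 g/mol = 2.355 mol
Smallest is C at 1.177 mol; normalising gives C 1.000, H 2.000, Cl 2.000
Ratio ≈ 1:2:2, so the empirical formula is CH2Cl2

CH2Cl2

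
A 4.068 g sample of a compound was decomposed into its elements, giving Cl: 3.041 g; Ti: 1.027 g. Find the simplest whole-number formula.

Cl4Ti

n(Cl) = 3.041/35.45 = 0.08578, n(Ti) = 1.027/47.87 = 0.02145
Ratios (÷ 0.02145): Cl 3.998, Ti 1.000
Ratio ≈ 4:1, so the empirical formula is Cl4Ti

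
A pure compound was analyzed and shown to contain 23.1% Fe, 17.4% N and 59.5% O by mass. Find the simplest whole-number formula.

FeN3O9

Assume 100 g: 23.1 g Fe, 17.4 g N, 59.5 g O.
n(Fe) = 23.1/55.85 = 0.4136, n(N) = 17.4/14.01 = 1.242, n(O) = 59.5/16.00 = 3.719
Smallest is Fe at 0.4136 mol; normalising gives Fe 1.000, N 3.003, O 8.991
→ FeN3O9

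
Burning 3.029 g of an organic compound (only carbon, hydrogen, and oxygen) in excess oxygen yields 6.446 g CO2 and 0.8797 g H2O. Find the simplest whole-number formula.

C6H4O3

mol C = 6.446 / 44.01 = 0.1465; mass C = 0.1465 × 12.01 = 1.759 g
mol H = 2 × (0.8797 / 18.02) = 0.09764; mass H = 0.09764 × 1.008 = 0.09842 g
mass O = 3.029 − (1.857) = 1.172 g → mol O = 0.07322
Divide by the smallest (0.07322 mol O): C 2.000, H 1.333, O 1.000
×3: C 6.00, H 4.00, O 3.00 → C6H4O3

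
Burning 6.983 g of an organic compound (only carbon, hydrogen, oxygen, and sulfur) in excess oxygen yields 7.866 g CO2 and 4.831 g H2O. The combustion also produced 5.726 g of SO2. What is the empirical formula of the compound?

mol C = 7.866 / 44.01 = 0.1787; mass C = 0.1787 × 12.01 = 2.147 g
mol H = 2 × (4.831 / 18.02) = 0.5362; mass H = 0.5362 × 1.008 = 0.5405 g
mol S = 5.726 / 64.07 = 0.08937; mass S = 2.866 g
mass O = 6.983 − (5.553) = 1.430 g → mol O = 0.08936
Smallest is O at 0.08936 mol; normalising gives C 2.000, H 6.000, O 1.000, S 1.000
Ratio ≈ 2:6:1:1, so the empirical formula is C2H6OS

C2H6OS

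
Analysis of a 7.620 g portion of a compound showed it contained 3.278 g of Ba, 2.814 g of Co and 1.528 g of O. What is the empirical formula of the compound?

BaCo2O4

Ba: 3.278 g ÷ 137.33 g/mol = 0.02387 mol
Co: 2.814 g ÷ 58.93 g/mol = 0.04775 mol
O: 1.528 g ÷ 16.00 g/mol = 0.0955 mol
Divide by the smallest (0.02387 mol Ba): Ba 1.000, Co 2.001, O 4.001
→ BaCo2O4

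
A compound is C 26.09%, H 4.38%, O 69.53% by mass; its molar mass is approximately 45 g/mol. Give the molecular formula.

Assume 100 g: 26.09 g C, 4.38 g H, 69.53 g O.
Moles — C: 26.09 / 12.01 = 2.172 mol; H: 4.38 / 1.008 = 4.345 mol; O: 69.53 / 16.00 = 4.346 mol
Divide by the smallest (2.172 mol C): C 1.000, H 2.000, O 2.000
≈ 1:2:2 → CH2O2
Empirical-formula mass = 46.03 g/mol
n = 45 / 46.03 = 0.98 ≈ 1
Molecular formula = empirical formula = CH2O2

CH2O2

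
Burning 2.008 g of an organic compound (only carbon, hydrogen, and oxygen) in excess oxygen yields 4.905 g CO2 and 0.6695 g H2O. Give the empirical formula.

mol C = 4.905 / 44.01 = 0.1115; mass C = 0.1115 × 12.01 = 1.339 g
mol H = 2 × (0.6695 / 18.02) = 0.07431; mass H = 0.07431 × 1.008 = 0.07490 g
mass O = 2.008 − (1.413) = 0.5946 g → mol O = 0.03716
Ratios (÷ 0.03716): C 2.999, H 2.000, O 1.000
→ C3H2O

C3H2O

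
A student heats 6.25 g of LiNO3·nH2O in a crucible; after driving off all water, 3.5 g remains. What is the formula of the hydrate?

Mass of water lost = 6.25 − 3.5 = 2.75 g → 2.75 / 18.02 = 0.1526 mol H2O
Molar mass of LiNO3 = 68.95 g/mol → mol LiNO3 = 3.5 / 68.95 = 0.05076
n = 0.1526 / 0.05076 = 3.01 ≈ 3 → LiNO3·3H2O

LiNO3·3H2O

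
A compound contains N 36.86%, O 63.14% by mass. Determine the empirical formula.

N2O3

Assume 100 g: 36.86 g N, 63.14 g O.
Moles — N: 36.86 / 14.01 = 2.631 mol; O: 63.14 / 16.00 = 3.946 mol
Ratios (÷ 2.631): N 1.000, O 1.500
Scaling by 2: N 2.00, O 3.00 → N2O3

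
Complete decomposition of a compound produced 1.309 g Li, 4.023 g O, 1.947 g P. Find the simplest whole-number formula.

Li3O4P

Moles — Li: 1.309 / 6.94 = 0.1886 mol; O: 4.023 / 16.00 = 0.2514 mol; P: 1.947 / 30.97 = 0.06287 mol
Divide by the smallest (0.06287 mol P): Li 3.000, O 3.999, P 1.000
Ratio ≈ 3:4:1, so the empirical formula is Li3O4P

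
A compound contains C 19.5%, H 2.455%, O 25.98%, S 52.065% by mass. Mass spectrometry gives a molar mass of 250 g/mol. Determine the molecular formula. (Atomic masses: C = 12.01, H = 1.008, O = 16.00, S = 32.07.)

Assume 100 g: 19.5 g C, 2.455 g H, 25.98 g O, 52.065 g S.
C: 19.5 g ÷ 12.01 g/mol = 1.624 mol
H: 2.455 g ÷ 1.008 g/mol = 2.436 mol
O: 25.98 g ÷ 16.00 g/mol = 1.624 mol
S: 52.065 g ÷ 32.07 g/mol = 1.623 mol
Smallest is S at 1.623 mol; normalising gives C 1.000, H 1.500, O 1.000, S 1.000
×2: C 2.00, H 3.00, O 2.00, S 2.00 → C2H3O2S2
Empirical-formula mass = 123.18 g/mol
n = 250 / 123.18 = 2.03 ≈ 2
Molecular formula = (C2H3O2S2)×2 = C4H6O4S4

C4H6O4S4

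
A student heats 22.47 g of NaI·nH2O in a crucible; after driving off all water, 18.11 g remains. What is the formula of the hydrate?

Mass of water lost = 22.47 − 18.11 = 4.36 g → 4.36 / 18.02 = 0.242 mol H2O
Molar mass of NaI = 149.89 g/mol → mol NaI = 18.11 / 149.89 = 0.1208
n = 0.242 / 0.1208 = 2.00 ≈ 2 → NaI·2H2O

NaI·2H2O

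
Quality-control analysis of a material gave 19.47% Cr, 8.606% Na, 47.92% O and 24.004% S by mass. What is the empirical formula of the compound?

CrNaO8S2

Assume 100 g: 19.47 g Cr, 8.606 g Na, 47.92 g O, 24.004 g S.
Moles — Cr: 19.47 / 52.00 = 0.3744 mol; Na: 8.606 / 22.99 = 0.3743 mol; O: 47.92 / 16.00 = 2.995 mol; S: 24.004 / 32.07 = 0.7485 mol
Ratios (÷ 0.3743): Cr 1.000, Na 1.000, O 8.001, S 2.000
→ CrNaO8S2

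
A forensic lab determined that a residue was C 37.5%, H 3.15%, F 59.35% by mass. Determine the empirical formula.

CHF

Assume 100 g: 37.5 g C, 3.15 g H, 59.35 g F.
n(C) = 37.5/12.01 = 3.122, n(H) = 3.15/1.008 = 3.125, n(F) = 59.35/19.00 = 3.124
Ratios (÷ 3.122): C 1.000, H 1.001, F 1.000
→ CHF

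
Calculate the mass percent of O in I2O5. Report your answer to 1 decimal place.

24.0%

Molar mass = 2(126.90) + 5(16.00) = 333.800 g/mol
Mass of O per mole = 5 × 16.00 = 80.000 g
% O = 80.000 / 333.800 × 100 = 24.0%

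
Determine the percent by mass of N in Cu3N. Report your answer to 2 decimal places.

Molar mass = 3(63.55) + 1(14.01) = 204.660 g/mol
Mass of N per mole = 1 × 14.01 = 14.010 g
% N = 14.010 / 204.660 × 100 = 6.85%

6.85%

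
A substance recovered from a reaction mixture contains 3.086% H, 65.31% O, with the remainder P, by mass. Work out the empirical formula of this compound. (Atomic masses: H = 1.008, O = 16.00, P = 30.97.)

Assume 100 g: 3.086 g H, 65.31 g O, 31.604 g P.
n(H) = 3.086/1.008 = 3.062, n(O) = 65.31/16.00 = 4.082, n(P) = 31.604/30.97 = 1.02
Ratios (÷ 1.02): H 3.000, O 4.000, P 1.000
Ratio ≈ 3:4:1, so the empirical formula is H3O4P

H3O4P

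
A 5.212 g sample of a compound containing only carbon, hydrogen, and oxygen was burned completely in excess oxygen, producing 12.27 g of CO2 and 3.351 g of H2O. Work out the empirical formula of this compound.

C3H4O

mol C = 12.27 / 44.01 = 0.2788; mass C = 0.2788 × 12.01 = 3.348 g
mol H = 2 × (3.351 / 18.02) = 0.3719; mass H = 0.3719 × 1.008 = 0.3749 g
mass O = 5.212 − (3.723) = 1.489 g → mol O = 0.09304
Divide by the smallest (0.09304 mol O): C 2.996, H 3.997, O 1.000
Ratio ≈ 3:4:1, so the empirical formula is C3H4O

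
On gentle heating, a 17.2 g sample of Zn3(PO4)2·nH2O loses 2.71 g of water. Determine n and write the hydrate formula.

Zn3(PO4)2·4H2O

Mass of anhydrous Zn3(PO4)2 = 17.2 − 2.71 = 14.49 g
mol H2O = 2.71 / 18.02 = 0.1504
Molar mass of Zn3(PO4)2 = 386.08 g/mol → mol Zn3(PO4)2 = 14.49 / 386.08 = 0.03753
n = 0.1504 / 0.03753 = 4.01 ≈ 4 → Zn3(PO4)2·4H2O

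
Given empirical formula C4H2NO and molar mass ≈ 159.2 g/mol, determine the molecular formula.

C8H4N2O2

Empirical-formula mass = 80.07 g/mol
n = 159.2 / 80.07 = 1.99 ≈ 2
Molecular formula = (C4H2NO)2 = C8H4N2O2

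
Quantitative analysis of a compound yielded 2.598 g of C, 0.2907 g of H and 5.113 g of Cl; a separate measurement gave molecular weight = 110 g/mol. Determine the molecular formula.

n(C) = 2.598/12.01 = 0.2163, n(H) = 0.2907/1.008 = 0.2884, n(Cl) = 5.113/35.45 = 0.1442
Ratios (÷ 0.1442): C 1.500, H 2.000, Cl 1.000
×2: C 3.00, H 4.00, Cl 2.00 → C3H4Cl2
Empirical-formula mass = 110.96 g/mol
n = 110 / 110.96 = 0.99 ≈ 1
Molecular formula = empirical formula = C3H4Cl2

C3H4Cl2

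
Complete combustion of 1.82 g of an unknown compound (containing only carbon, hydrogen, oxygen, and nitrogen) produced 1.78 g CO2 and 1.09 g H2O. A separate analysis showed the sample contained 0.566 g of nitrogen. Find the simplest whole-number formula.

mol C = 1.78 / 44.01 = 0.04045; mass C = 0.04045 × 12.01 = 0.4857 g
mol H = 2 × (1.09 / 18.02) = 0.1210; mass H = 0.1210 × 1.008 = 0.1219 g
mol N = 0.566 / 14.01 = 0.04040
mass O = 1.82 − (1.174) = 0.6463 g → mol O = 0.04039
Smallest is O at 0.04039 mol; normalising gives C 1.001, H 2.995, N 1.000, O 1.000
≈ 1:3:1:1 → CH3NO

CH3NO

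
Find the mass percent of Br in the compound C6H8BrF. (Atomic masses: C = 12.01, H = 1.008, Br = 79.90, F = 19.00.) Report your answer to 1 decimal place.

44.6%

Molar mass = 6(12.01) + 8(1.008) + 1(79.90) + 1(19.00) = 179.024 g/mol
Mass of Br per mole = 1 × 79.90 = 79.900 g
% Br = 79.900 / 179.024 × 100 = 44.6%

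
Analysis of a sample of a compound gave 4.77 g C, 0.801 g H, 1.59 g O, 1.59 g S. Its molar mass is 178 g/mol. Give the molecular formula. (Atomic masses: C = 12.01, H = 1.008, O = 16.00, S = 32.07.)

C8H16O2S

Moles — C: 4.77 / 12.01 = 0.3972 mol; H: 0.801 / 1.008 = 0.7946 mol; O: 1.59 / 16.00 = 0.09938 mol; S: 1.59 / 32.07 = 0.04958 mol
Divide by the smallest (0.04958 mol S): C 8.011, H 16.028, O 2.004, S 1.000
≈ 8:16:2:1 → C8H16O2S
Empirical-formula mass = 176.28 g/mol
n = 178 / 176.28 = 1.01 ≈ 1
Molecular formula = empirical formula = C8H16O2S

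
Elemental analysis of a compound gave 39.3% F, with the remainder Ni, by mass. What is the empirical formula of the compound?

Assume 100 g: 39.3 g F, 60.7 g Ni.
n(F) = 39.3/19.00 = 2.068, n(Ni) = 60.7/58.69 = 1.034
Divide by the smallest (1.034 mol Ni): F 2.000, Ni 1.000
Ratio ≈ 2:1, so the empirical formula is F2Ni

F2Ni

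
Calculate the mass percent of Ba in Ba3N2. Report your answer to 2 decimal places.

93.63%

Molar mass = 3(137.33) + 2(14.01) = 440.010 g/mol
Mass of Ba per mole = 3 × 137.33 = 411.990 g
% Ba = 411.990 / 440.010 × 100 = 93.63%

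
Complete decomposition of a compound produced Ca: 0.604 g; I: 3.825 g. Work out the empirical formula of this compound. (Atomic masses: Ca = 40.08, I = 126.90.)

CaI2

Moles — Ca: 0.604 / 40.08 = 0.01507 mol; I: 3.825 / 126.90 = 0.03014 mol
Ratios (÷ 0.01507): Ca 1.000, I 2.000
→ CaI2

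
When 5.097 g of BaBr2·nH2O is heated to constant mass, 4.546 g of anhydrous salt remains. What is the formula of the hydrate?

Mass of water lost = 5.097 − 4.546 = 0.551 g → 0.551 / 18.02 = 0.03058 mol H2O
Molar mass of BaBr2 = 297.13 g/mol → mol BaBr2 = 4.546 / 297.13 = 0.0153
n = 0.03058 / 0.0153 = 2.00 ≈ 2 → BaBr2·2H2O

BaBr2·2H2O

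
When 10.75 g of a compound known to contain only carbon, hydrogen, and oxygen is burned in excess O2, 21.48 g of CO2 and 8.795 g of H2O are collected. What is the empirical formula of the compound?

mol C = 21.48 / 44.01 = 0.4881; mass C = 0.4881 × 12.01 = 5.862 g
mol H = 2 × (8.795 / 18.02) = 0.9761; mass H = 0.9761 × 1.008 = 0.9839 g
mass O = 10.75 − (6.846) = 3.904 g → mol O = 0.2440
Divide by the smallest (0.244 mol O): C 2.000, H 4.000, O 1.000
→ C2H4O

C2H4O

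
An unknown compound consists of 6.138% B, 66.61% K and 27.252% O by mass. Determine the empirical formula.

Assume 100 g: 6.138 g B, 66.61 g K, 27.252 g O.
n(B) = 6.138/10.81 = 0.5678, n(K) = 66.61/39.10 = 1.704, n(O) = 27.252/16.00 = 1.703
Divide by the smallest (0.5678 mol B): B 1.000, K 3.000, O 3.000
Ratio ≈ 1:3:3, so the empirical formula is BK3O3

BK3O3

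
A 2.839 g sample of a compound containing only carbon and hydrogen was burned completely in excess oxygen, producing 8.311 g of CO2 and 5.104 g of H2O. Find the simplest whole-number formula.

mol C = 8.311 / 44.01 = 0.1888; mass C = 0.1888 × 12.01 = 2.268 g
mol H = 2 × (5.104 / 18.02) = 0.5665; mass H = 0.5665 × 1.008 = 0.5710 g
Smallest is C at 0.1888 mol; normalising gives C 1.000, H 3.000
≈ 1:3 → CH3

CH3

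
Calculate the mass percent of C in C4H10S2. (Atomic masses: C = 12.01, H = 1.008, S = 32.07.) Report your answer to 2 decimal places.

Molar mass = 4(12.01) + 10(1.008) + 2(32.07) = 122.260 g/mol
Mass of C per mole = 4 × 12.01 = 48.040 g
% C = 48.040 / 122.260 × 100 = 39.29%

39.29%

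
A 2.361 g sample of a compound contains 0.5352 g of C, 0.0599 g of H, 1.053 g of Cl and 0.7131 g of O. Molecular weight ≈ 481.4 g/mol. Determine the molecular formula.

C9H12Cl6O9

Moles — C: 0.5352 / 12.01 = 0.04456 mol; H: 0.0599 / 1.008 = 0.05942 mol; Cl: 1.053 / 35.45 = 0.0297 mol; O: 0.7131 / 16.00 = 0.04457 mol
Smallest is Cl at 0.0297 mol; normalising gives C 1.500, H 2.001, Cl 1.000, O 1.500
Scaling by 2: C 3.00, H 4.00, Cl 2.00, O 3.00 → C3H4Cl2O3
Empirical-formula mass = 158.96 g/mol
n = 481.4 / 158.96 = 3.03 ≈ 3
Molecular formula = (C3H4Cl2O3)×3 = C9H12Cl6O9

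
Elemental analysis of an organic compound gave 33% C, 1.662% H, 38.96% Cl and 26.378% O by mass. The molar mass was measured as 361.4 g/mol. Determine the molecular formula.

C10H6Cl4O6

Assume 100 g: 33 g C, 1.662 g H, 38.96 g Cl, 26.378 g O.
n(C) = 33/12.01 = 2.748, n(H) = 1.662/1.008 = 1.649, n(Cl) = 38.96/35.45 = 1.099, n(O) = 26.378/16.00 = 1.649
Divide by the smallest (1.099 mol Cl): C 2.500, H 1.500, Cl 1.000, O 1.500
Scaling by 2: C 5.00, H 3.00, Cl 2.00, O 3.00 → C5H3Cl2O3
Empirical-formula mass = 181.97 g/mol
n = 361.4 / 181.97 = 1.99 ≈ 2
Molecular formula = (C5H3Cl2O3)×2 = C10H6Cl4O6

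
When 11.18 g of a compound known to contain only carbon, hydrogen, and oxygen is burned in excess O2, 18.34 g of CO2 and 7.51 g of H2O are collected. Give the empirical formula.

C5H10O4

mol C = 18.34 / 44.01 = 0.4167; mass C = 0.4167 × 12.01 = 5.005 g
mol H = 2 × (7.51 / 18.02) = 0.8335; mass H = 0.8335 × 1.008 = 0.8402 g
mass O = 11.18 − (5.845) = 5.335 g → mol O = 0.3334
Ratios (÷ 0.3334): C 1.250, H 2.500, O 1.000
×4: C 5.00, H 10.00, O 4.00 → C5H10O4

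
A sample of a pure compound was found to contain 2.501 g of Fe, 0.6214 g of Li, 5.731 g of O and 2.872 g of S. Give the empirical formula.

FeLi2O8S2

Moles — Fe: 2.501 / 55.85 = 0.04478 mol; Li: 0.6214 / 6.94 = 0.08954 mol; O: 5.731 / 16.00 = 0.3582 mol; S: 2.872 / 32.07 = 0.08955 mol
Smallest is Fe at 0.04478 mol; normalising gives Fe 1.000, Li 1.999, O 7.999, S 2.000
≈ 1:2:8:2 → FeLi2O8S2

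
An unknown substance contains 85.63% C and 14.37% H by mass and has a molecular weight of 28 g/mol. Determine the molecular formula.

C2H4

Assume 100 g: 85.63 g C, 14.37 g H.
C: 85.63 g ÷ 12.01 g/mol = 7.13 mol
H: 14.37 g ÷ 1.008 g/mol = 14.26 mol
Divide by the smallest (7.13 mol C): C 1.000, H 1.999
Ratio ≈ 1:2, so the empirical formula is CH2
Empirical-formula mass = 14.03 g/mol
n = 28 / 14.03 = 2.00 ≈ 2
Molecular formula = (CH2)×2 = C2H4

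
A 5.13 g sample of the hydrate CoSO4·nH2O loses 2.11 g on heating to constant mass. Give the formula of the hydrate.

Mass of anhydrous CoSO4 = 5.13 − 2.11 = 3.02 g
mol H2O = 2.11 / 18.02 = 0.1171
Molar mass of CoSO4 = 155.00 g/mol → mol CoSO4 = 3.02 / 155.00 = 0.01948
n = 0.1171 / 0.01948 = 6.01 ≈ 6 → CoSO4·6H2O

CoSO4·6H2O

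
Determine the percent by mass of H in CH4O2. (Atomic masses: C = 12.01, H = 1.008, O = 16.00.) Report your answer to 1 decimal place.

Molar mass = 1(12.01) + 4(1.008) + 2(16.00) = 48.042 g/mol
Mass of H per mole = 4 × 1.008 = 4.032 g
% H = 4.032 / 48.042 × 100 = 8.4%

8.4%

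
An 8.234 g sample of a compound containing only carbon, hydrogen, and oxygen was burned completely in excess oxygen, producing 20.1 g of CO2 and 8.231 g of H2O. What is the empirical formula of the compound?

C4H8O

mol C = 20.1 / 44.01 = 0.4567; mass C = 0.4567 × 12.01 = 5.485 g
mol H = 2 × (8.231 / 18.02) = 0.9135; mass H = 0.9135 × 1.008 = 0.9208 g
mass O = 8.234 − (6.406) = 1.828 g → mol O = 0.1143
Divide by the smallest (0.1143 mol O): C 3.997, H 7.996, O 1.000
Ratio ≈ 4:8:1, so the empirical formula is C4H8O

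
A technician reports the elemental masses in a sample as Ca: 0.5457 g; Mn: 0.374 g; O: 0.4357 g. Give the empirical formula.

Ca2MnO4

Ca: 0.5457 g ÷ 40.08 g/mol = 0.01362 mol
Mn: 0.374 g ÷ 54.94 g/mol = 0.006807 mol
O: 0.4357 g ÷ 16.00 g/mol = 0.02723 mol
Divide by the smallest (0.006807 mol Mn): Ca 2.000, Mn 1.000, O 4.000
→ Ca2MnO4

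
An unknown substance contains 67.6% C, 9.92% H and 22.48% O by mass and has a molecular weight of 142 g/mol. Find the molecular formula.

C8H14O2

Assume 100 g: 67.6 g C, 9.92 g H, 22.48 g O.
C: 67.6 g ÷ 12.01 g/mol = 5.629 mol
H: 9.92 g ÷ 1.008 g/mol = 9.841 mol
O: 22.48 g ÷ 16.00 g/mol = 1.405 mol
Ratios (÷ 1.405): C 4.006, H 7.004, O 1.000
→ C4H7O
Empirical-formula mass = 71.10 g/mol
n = 142 / 71.10 = 2.00 ≈ 2
Molecular formula = (C4H7O)×2 = C8H14O2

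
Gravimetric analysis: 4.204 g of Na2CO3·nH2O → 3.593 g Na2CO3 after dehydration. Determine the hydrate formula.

Na2CO3·H2O

Mass of water lost = 4.204 − 3.593 = 0.611 g → 0.611 / 18.02 = 0.03391 mol H2O
Molar mass of Na2CO3 = 105.99 g/mol → mol Na2CO3 = 3.593 / 105.99 = 0.0339
n = 0.03391 / 0.0339 = 1.00 ≈ 1 → Na2CO3·H2O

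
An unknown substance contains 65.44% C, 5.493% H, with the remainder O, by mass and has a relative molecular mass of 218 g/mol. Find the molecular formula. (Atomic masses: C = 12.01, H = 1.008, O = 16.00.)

Assume 100 g: 65.44 g C, 5.493 g H, 29.067 g O.
n(C) = 65.44/12.01 = 5.449, n(H) = 5.493/1.008 = 5.449, n(O) = 29.067/16.00 = 1.817
Smallest is O at 1.817 mol; normalising gives C 2.999, H 3.000, O 1.000
≈ 3:3:1 → C3H3O
Empirical-formula mass = 55.05 g/mol
n = 218 / 55.05 = 3.96 ≈ 4
Molecular formula = (C3H3O)×4 = C12H12O4

C12H12O4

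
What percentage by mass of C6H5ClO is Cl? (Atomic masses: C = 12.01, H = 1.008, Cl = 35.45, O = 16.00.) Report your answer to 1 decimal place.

27.6%

Molar mass = 6(12.01) + 5(1.008) + 1(35.45) + 1(16.00) = 128.550 g/mol
Mass of Cl per mole = 1 × 35.45 = 35.450 g
% Cl = 35.450 / 128.550 × 100 = 27.6%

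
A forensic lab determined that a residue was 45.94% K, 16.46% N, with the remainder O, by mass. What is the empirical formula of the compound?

Assume 100 g: 45.94 g K, 16.46 g N, 37.6 g O.
K: 45.94 g ÷ 39.10 g/mol = 1.175 mol
N: 16.46 g ÷ 14.01 g/mol = 1.175 mol
O: 37.6 g ÷ 16.00 g/mol = 2.35 mol
Smallest is N at 1.175 mol; normalising gives K 1.000, N 1.000, O 2.000
≈ 1:1:2 → KNO2

KNO2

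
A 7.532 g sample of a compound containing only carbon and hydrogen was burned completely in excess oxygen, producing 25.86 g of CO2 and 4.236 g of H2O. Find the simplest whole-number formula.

mol C = 25.86 / 44.01 = 0.5876; mass C = 0.5876 × 12.01 = 7.057 g
mol H = 2 × (4.236 / 18.02) = 0.4701; mass H = 0.4701 × 1.008 = 0.4739 g
Divide by the smallest (0.4701 mol H): C 1.250, H 1.000
Scaling by 4: C 5.00, H 4.00 → C5H4

C5H4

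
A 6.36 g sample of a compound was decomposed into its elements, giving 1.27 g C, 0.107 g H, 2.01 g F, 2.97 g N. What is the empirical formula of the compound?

CHFN2

C: 1.27 g ÷ 12.01 g/mol = 0.1057 mol
H: 0.107 g ÷ 1.008 g/mol = 0.1062 mol
F: 2.01 g ÷ 19.00 g/mol = 0.1058 mol
N: 2.97 g ÷ 14.01 g/mol = 0.212 mol
Ratios (÷ 0.1057): C 1.000, H 1.004, F 1.000, N 2.005
≈ 1:1:1:2 → CHFN2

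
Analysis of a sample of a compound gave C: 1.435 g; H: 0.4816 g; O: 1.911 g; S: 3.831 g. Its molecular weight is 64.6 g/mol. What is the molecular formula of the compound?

CH4OS

n(C) = 1.435/12.01 = 0.1195, n(H) = 0.4816/1.008 = 0.4778, n(O) = 1.911/16.00 = 0.1194, n(S) = 3.831/32.07 = 0.1195
Divide by the smallest (0.1194 mol O): C 1.000, H 4.000, O 1.000, S 1.000
→ CH4OS
Empirical-formula mass = 64.11 g/mol
n = 64.6 / 64.11 = 1.01 ≈ 1
Molecular formula = empirical formula = CH4OS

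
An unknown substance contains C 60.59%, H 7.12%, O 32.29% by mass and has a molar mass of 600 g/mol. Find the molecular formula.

C30H42O12

Assume 100 g: 60.59 g C, 7.12 g H, 32.29 g O.
Moles — C: 60.59 / 12.01 = 5.045 mol; H: 7.12 / 1.008 = 7.063 mol; O: 32.29 / 16.00 = 2.018 mol
Smallest is O at 2.018 mol; normalising gives C 2.500, H 3.500, O 1.000
Multiply by 2: C 5.00, H 7.00, O 2.00 → C5H7O2
Empirical-formula mass = 99.11 g/mol
n = 600 / 99.11 = 6.05 ≈ 6
Molecular formula = (C5H7O2)×6 = C30H42O12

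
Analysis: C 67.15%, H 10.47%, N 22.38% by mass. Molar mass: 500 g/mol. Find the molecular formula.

C28H52N8

Assume 100 g: 67.15 g C, 10.47 g H, 22.38 g N.
n(C) = 67.15/12.01 = 5.591, n(H) = 10.47/1.008 = 10.39, n(N) = 22.38/14.01 = 1.597
Ratios (÷ 1.597): C 3.500, H 6.502, N 1.000
Scaling by 2: C 7.00, H 13.00, N 2.00 → C7H13N2
Empirical-formula mass = 125.19 g/mol
n = 500 / 125.19 = 3.99 ≈ 4
Molecular formula = (C7H13N2)×4 = C28H52N8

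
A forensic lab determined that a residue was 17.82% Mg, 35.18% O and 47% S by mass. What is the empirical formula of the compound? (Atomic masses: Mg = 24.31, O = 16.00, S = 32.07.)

MgO3S2

Assume 100 g: 17.82 g Mg, 35.18 g O, 47 g S.
Mg: 17.82 g ÷ 24.31 g/mol = 0.733 mol
O: 35.18 g ÷ 16.00 g/mol = 2.199 mol
S: 47 g ÷ 32.07 g/mol = 1.466 mol
Divide by the smallest (0.733 mol Mg): Mg 1.000, O 3.000, S 1.999
→ MgO3S2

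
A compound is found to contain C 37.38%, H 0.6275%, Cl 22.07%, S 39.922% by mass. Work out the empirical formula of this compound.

C5HClS2

Assume 100 g: 37.38 g C, 0.6275 g H, 22.07 g Cl, 39.922 g S.
Moles — C: 37.38 / 12.01 = 3.112 mol; H: 0.6275 / 1.008 = 0.6225 mol; Cl: 22.07 / 35.45 = 0.6226 mol; S: 39.922 / 32.07 = 1.245 mol
Smallest is H at 0.6225 mol; normalising gives C 5.000, H 1.000, Cl 1.000, S 2.000
Ratio ≈ 5:1:1:2, so the empirical formula is C5HClS2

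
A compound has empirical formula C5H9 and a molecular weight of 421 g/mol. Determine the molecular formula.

Empirical-formula mass = 69.12 g/mol
n = 421 / 69.12 = 6.09 ≈ 6
Molecular formula = (C5H9)6 = C30H54

C30H54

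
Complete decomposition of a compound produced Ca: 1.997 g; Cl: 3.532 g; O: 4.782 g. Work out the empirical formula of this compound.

n(Ca) = 1.997/40.08 = 0.04983, n(Cl) = 3.532/35.45 = 0.09963, n(O) = 4.782/16.00 = 0.2989
Ratios (÷ 0.04983): Ca 1.000, Cl 2.000, O 5.998
Ratio ≈ 1:2:6, so the empirical formula is CaCl2O6

CaCl2O6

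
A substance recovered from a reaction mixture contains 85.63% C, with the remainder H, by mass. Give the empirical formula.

CH2

Assume 100 g: 85.63 g C, 14.37 g H.
C: 85.63 g ÷ 12.01 g/mol = 7.13 mol
H: 14.37 g ÷ 1.008 g/mol = 14.26 mol
Ratios (÷ 7.13): C 1.000, H 1.999
≈ 1:2 → CH2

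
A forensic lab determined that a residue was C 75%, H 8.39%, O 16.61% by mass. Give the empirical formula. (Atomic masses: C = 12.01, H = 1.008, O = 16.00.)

Assume 100 g: 75 g C, 8.39 g H, 16.61 g O.
Moles — C: 75 / 12.01 = 6.245 mol; H: 8.39 / 1.008 = 8.323 mol; O: 16.61 / 16.00 = 1.038 mol
Ratios (÷ 1.038): C 6.015, H 8.018, O 1.000
≈ 6:8:1 → C6H8O

C6H8O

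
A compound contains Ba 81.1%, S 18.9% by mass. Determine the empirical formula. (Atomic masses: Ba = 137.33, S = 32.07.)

Assume 100 g: 81.1 g Ba, 18.9 g S.
n(Ba) = 81.1/137.33 = 0.5905, n(S) = 18.9/32.07 = 0.5893
Divide by the smallest (0.5893 mol S): Ba 1.002, S 1.000
≈ 1:1 → BaS

BaS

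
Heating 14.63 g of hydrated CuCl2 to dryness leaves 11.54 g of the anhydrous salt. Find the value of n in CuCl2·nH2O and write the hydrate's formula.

CuCl2·2H2O

Mass of water lost = 14.63 − 11.54 = 3.09 g → 3.09 / 18.02 = 0.1715 mol H2O
Molar mass of CuCl2 = 134.45 g/mol → mol CuCl2 = 11.54 / 134.45 = 0.08583
n = 0.1715 / 0.08583 = 2.00 ≈ 2 → CuCl2·2H2O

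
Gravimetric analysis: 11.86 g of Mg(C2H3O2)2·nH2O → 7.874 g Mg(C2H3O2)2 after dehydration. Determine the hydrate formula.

Mg(C2H3O2)2·4H2O

Mass of water lost = 11.86 − 7.874 = 3.986 g → 3.986 / 18.02 = 0.2212 mol H2O
Molar mass of Mg(C2H3O2)2 = 142.40 g/mol → mol Mg(C2H3O2)2 = 7.874 / 142.40 = 0.0553
n = 0.2212 / 0.0553 = 4.00 ≈ 4 → Mg(C2H3O2)2·4H2O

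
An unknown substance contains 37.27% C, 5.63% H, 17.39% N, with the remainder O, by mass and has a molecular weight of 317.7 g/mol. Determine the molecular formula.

Assume 100 g: 37.27 g C, 5.63 g H, 17.39 g N, 39.71 g O.
C: 37.27 g ÷ 12.01 g/mol = 3.103 mol
H: 5.63 g ÷ 1.008 g/mol = 5.585 mol
N: 17.39 g ÷ 14.01 g/mol = 1.241 mol
O: 39.71 g ÷ 16.00 g/mol = 2.482 mol
Smallest is N at 1.241 mol; normalising gives C 2.500, H 4.500, N 1.000, O 1.999
Multiply by 2: C 5.00, H 9.00, N 2.00, O 4.00 → C5H9N2O4
Empirical-formula mass = 161.14 g/mol
n = 317.7 / 161.14 = 1.97 ≈ 2
Molecular formula = (C5H9N2O4)×2 = C10H18N4O8

C10H18N4O8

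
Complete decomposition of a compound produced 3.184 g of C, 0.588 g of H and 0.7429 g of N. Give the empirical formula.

C5H11N

n(C) = 3.184/12.01 = 0.2651, n(H) = 0.588/1.008 = 0.5833, n(N) = 0.7429/14.01 = 0.05303
Divide by the smallest (0.05303 mol N): C 5.000, H 11.001, N 1.000
Ratio ≈ 5:11:1, so the empirical formula is C5H11N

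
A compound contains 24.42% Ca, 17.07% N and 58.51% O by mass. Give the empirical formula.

Assume 100 g: 24.42 g Ca, 17.07 g N, 58.51 g O.
Moles — Ca: 24.42 / 40.08 = 0.6093 mol; N: 17.07 / 14.01 = 1.218 mol; O: 58.51 / 16.00 = 3.657 mol
Smallest is Ca at 0.6093 mol; normalising gives Ca 1.000, N 2.000, O 6.002
→ CaN2O6

CaN2O6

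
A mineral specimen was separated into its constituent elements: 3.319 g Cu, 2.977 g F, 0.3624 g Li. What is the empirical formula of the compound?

Cu: 3.319 g ÷ 63.55 g/mol = 0.05223 mol
F: 2.977 g ÷ 19.00 g/mol = 0.1567 mol
Li: 0.3624 g ÷ 6.94 g/mol = 0.05222 mol
Ratios (÷ 0.05222): Cu 1.000, F 3.001, Li 1.000
Ratio ≈ 1:3:1, so the empirical formula is CuF3Li

CuF3Li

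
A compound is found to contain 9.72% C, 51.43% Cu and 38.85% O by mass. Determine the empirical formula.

Assume 100 g: 9.72 g C, 51.43 g Cu, 38.85 g O.
Moles — C: 9.72 / 12.01 = 0.8093 mol; Cu: 51.43 / 63.55 = 0.8093 mol; O: 38.85 / 16.00 = 2.428 mol
Smallest is Cu at 0.8093 mol; normalising gives C 1.000, Cu 1.000, O 3.000
≈ 1:1:3 → CCuO3

CCuO3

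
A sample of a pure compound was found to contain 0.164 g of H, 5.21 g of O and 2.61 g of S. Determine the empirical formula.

Moles — H: 0.164 / 1.008 = 0.1627 mol; O: 5.21 / 16.00 = 0.3256 mol; S: 2.61 / 32.07 = 0.08138 mol
Smallest is S at 0.08138 mol; normalising gives H 1.999, O 4.001, S 1.000
→ H2O4S

H2O4S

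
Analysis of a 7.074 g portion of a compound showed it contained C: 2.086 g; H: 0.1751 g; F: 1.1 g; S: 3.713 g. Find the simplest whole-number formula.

C3H3FS2

C: 2.086 g ÷ 12.01 g/mol = 0.1737 mol
H: 0.1751 g ÷ 1.008 g/mol = 0.1737 mol
F: 1.1 g ÷ 19.00 g/mol = 0.05789 mol
S: 3.713 g ÷ 32.07 g/mol = 0.1158 mol
Divide by the smallest (0.05789 mol F): C 3.000, H 3.000, F 1.000, S 2.000
≈ 3:3:1:2 → C3H3FS2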